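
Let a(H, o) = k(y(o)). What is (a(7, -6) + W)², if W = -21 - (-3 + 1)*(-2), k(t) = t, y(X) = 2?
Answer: 529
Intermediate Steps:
a(H, o) = 2
W = -25 (W = -21 - (-2)*(-2) = -21 - 1*4 = -21 - 4 = -25)
(a(7, -6) + W)² = (2 - 25)² = (-23)² = 529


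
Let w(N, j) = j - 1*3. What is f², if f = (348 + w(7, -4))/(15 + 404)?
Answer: 116281/175561 ≈ 0.66234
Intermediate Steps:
w(N, j) = -3 + j (w(N, j) = j - 3 = -3 + j)
f = 341/419 (f = (348 + (-3 - 4))/(15 + 404) = (348 - 7)/419 = 341*(1/419) = 341/419 ≈ 0.81384)
f² = (341/419)² = 116281/175561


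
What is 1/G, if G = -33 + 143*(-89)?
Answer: -1/12760 ≈ -7.8370e-5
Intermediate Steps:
G = -12760 (G = -33 - 12727 = -12760)
1/G = 1/(-12760) = -1/12760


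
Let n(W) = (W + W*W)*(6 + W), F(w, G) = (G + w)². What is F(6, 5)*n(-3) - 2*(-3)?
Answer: 2184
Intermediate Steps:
n(W) = (6 + W)*(W + W²) (n(W) = (W + W²)*(6 + W) = (6 + W)*(W + W²))
F(6, 5)*n(-3) - 2*(-3) = (5 + 6)²*(-3*(6 + (-3)² + 7*(-3))) - 2*(-3) = 11²*(-3*(6 + 9 - 21)) + 6 = 121*(-3*(-6)) + 6 = 121*18 + 6 = 2178 + 6 = 2184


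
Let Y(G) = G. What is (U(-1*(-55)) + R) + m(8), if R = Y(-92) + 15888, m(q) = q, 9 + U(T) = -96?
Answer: 15699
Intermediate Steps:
U(T) = -105 (U(T) = -9 - 96 = -105)
R = 15796 (R = -92 + 15888 = 15796)
(U(-1*(-55)) + R) + m(8) = (-105 + 15796) + 8 = 15691 + 8 = 15699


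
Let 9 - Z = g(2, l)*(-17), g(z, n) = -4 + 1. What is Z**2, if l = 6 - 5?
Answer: 1764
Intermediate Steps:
l = 1
g(z, n) = -3
Z = -42 (Z = 9 - (-3)*(-17) = 9 - 1*51 = 9 - 51 = -42)
Z**2 = (-42)**2 = 1764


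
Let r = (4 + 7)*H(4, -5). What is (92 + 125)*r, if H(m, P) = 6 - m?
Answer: 4774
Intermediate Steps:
r = 22 (r = (4 + 7)*(6 - 1*4) = 11*(6 - 4) = 11*2 = 22)
(92 + 125)*r = (92 + 125)*22 = 217*22 = 4774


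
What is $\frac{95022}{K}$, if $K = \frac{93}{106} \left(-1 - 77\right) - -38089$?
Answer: $\frac{2518083}{1007545} \approx 2.4992$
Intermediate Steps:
$K = \frac{2015090}{53}$ ($K = 93 \cdot \frac{1}{106} \left(-78\right) + 38089 = \frac{93}{106} \left(-78\right) + 38089 = - \frac{3627}{53} + 38089 = \frac{2015090}{53} \approx 38021.0$)
$\frac{95022}{K} = \frac{95022}{\frac{2015090}{53}} = 95022 \cdot \frac{53}{2015090} = \frac{2518083}{1007545}$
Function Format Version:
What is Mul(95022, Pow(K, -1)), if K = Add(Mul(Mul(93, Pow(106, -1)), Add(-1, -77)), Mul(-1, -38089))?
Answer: Rational(2518083, 1007545) ≈ 2.4992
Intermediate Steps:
K = Rational(2015090, 53) (K = Add(Mul(Mul(93, Rational(1, 106)), -78), 38089) = Add(Mul(Rational(93, 106), -78), 38089) = Add(Rational(-3627, 53), 38089) = Rational(2015090, 53) ≈ 38021.)
Mul(95022, Pow(K, -1)) = Mul(95022, Pow(Rational(2015090, 53), -1)) = Mul(95022, Rational(53, 2015090)) = Rational(2518083, 1007545)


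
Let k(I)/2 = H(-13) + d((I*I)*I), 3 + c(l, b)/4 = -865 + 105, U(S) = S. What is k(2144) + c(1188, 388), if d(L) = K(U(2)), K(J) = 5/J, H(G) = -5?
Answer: -3057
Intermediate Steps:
d(L) = 5/2
c(l, b) = -3052 (c(l, b) = -12 + 4*(-865 + 105) = -12 + 4*(-760) = -12 - 3040 = -3052)
k(I) = -5 (k(I) = 2*(-5 + 5/2) = 2*(-5/2) = -5)
k(2144) + c(1188, 388) = -5 - 3052 = -3057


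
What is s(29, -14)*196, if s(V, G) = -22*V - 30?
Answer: -130928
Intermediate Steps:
s(V, G) = -30 - 22*V
s(29, -14)*196 = (-30 - 22*29)*196 = (-30 - 638)*196 = -668*196 = -130928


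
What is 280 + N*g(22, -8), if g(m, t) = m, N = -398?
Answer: -8476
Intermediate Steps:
280 + N*g(22, -8) = 280 - 398*22 = 280 - 8756 = -8476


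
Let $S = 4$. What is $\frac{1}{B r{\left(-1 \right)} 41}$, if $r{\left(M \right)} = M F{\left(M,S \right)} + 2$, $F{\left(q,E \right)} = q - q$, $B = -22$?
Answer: $- \frac{1}{1804} \approx -0.00055432$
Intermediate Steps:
$F{\left(q,E \right)} = 0$
$r{\left(M \right)} = 2$ ($r{\left(M \right)} = M 0 + 2 = 0 + 2 = 2$)
$\frac{1}{B r{\left(-1 \right)} 41} = \frac{1}{\left(-22\right) 2 \cdot 41} = \frac{1}{\left(-44\right) 41} = \frac{1}{-1804} = - \frac{1}{1804}$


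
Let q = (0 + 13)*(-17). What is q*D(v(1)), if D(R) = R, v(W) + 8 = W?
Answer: 1547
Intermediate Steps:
v(W) = -8 + W
q = -221 (q = 13*(-17) = -221)
q*D(v(1)) = -221*(-8 + 1) = -221*(-7) = 1547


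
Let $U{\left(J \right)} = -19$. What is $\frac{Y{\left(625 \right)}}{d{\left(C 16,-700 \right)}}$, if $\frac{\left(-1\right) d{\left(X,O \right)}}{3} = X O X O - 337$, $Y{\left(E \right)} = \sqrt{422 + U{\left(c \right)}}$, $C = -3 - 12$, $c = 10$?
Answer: $- \frac{\sqrt{403}}{84671998989} \approx -2.3709 \cdot 10^{-10}$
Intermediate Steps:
$C = -15$ ($C = -3 - 12 = -15$)
$Y{\left(E \right)} = \sqrt{403}$ ($Y{\left(E \right)} = \sqrt{422 - 19} = \sqrt{403}$)
$d{\left(X,O \right)} = 1011 - 3 O^{2} X^{2}$ ($d{\left(X,O \right)} = - 3 \left(X O X O - 337\right) = - 3 \left(O X X O - 337\right) = - 3 \left(O X^{2} O - 337\right) = - 3 \left(O^{2} X^{2} - 337\right) = - 3 \left(-337 + O^{2} X^{2}\right) = 1011 - 3 O^{2} X^{2}$)
$\frac{Y{\left(625 \right)}}{d{\left(C 16,-700 \right)}} = \frac{\sqrt{403}}{1011 - 3 \left(-700\right)^{2} \left(\left(-15\right) 16\right)^{2}} = \frac{\sqrt{403}}{1011 - 1470000 \left(-240\right)^{2}} = \frac{\sqrt{403}}{1011 - 1470000 \cdot 57600} = \frac{\sqrt{403}}{1011 - 84672000000} = \frac{\sqrt{403}}{-84671998989} = \sqrt{403} \left(- \frac{1}{84671998989}\right) = - \frac{\sqrt{403}}{84671998989}$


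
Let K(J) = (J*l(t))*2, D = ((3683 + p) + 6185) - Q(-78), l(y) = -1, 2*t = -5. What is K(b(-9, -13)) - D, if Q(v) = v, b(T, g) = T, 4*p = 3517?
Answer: -43229/4 ≈ -10807.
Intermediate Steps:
t = -5/2 (t = (½)*(-5) = -5/2 ≈ -2.5000)
p = 3517/4 (p = (¼)*3517 = 3517/4 ≈ 879.25)
D = 43301/4 (D = ((3683 + 3517/4) + 6185) - 1*(-78) = (18249/4 + 6185) + 78 = 42989/4 + 78 = 43301/4 ≈ 10825.)
K(J) = -2*J (K(J) = (J*(-1))*2 = -J*2 = -2*J)
K(b(-9, -13)) - D = -2*(-9) - 1*43301/4 = 18 - 43301/4 = -43229/4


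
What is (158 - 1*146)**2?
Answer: 144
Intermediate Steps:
(158 - 1*146)**2 = (158 - 146)**2 = 12**2 = 144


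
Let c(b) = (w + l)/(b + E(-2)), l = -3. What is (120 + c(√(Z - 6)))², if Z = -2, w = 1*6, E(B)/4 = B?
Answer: 9*(51040*√2 + 88961*I)/(8*(4*√2 + 7*I)) ≈ 14320.0 - 28.206*I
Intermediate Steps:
E(B) = 4*B
w = 6
c(b) = 3/(-8 + b) (c(b) = (6 - 3)/(b + 4*(-2)) = 3/(b - 8) = 3/(-8 + b))
(120 + c(√(Z - 6)))² = (120 + 3/(-8 + √(-2 - 6)))² = (120 + 3/(-8 + √(-8)))² = (120 + 3/(-8 + 2*I*√2))²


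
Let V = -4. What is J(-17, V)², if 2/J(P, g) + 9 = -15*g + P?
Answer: 1/289 ≈ 0.0034602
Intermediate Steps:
J(P, g) = 2/(-9 + P - 15*g) (J(P, g) = 2/(-9 + (-15*g + P)) = 2/(-9 + (P - 15*g)) = 2/(-9 + P - 15*g))
J(-17, V)² = (-2/(9 - 1*(-17) + 15*(-4)))² = (-2/(9 + 17 - 60))² = (-2/(-34))² = (-2*(-1/34))² = (1/17)² = 1/289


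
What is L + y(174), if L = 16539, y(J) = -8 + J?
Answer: 16705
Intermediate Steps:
L + y(174) = 16539 + (-8 + 174) = 16539 + 166 = 16705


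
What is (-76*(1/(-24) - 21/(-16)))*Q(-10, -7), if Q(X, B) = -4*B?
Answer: -8113/3 ≈ -2704.3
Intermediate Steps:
(-76*(1/(-24) - 21/(-16)))*Q(-10, -7) = (-76*(1/(-24) - 21/(-16)))*(-4*(-7)) = -76*(1*(-1/24) - 21*(-1/16))*28 = -76*(-1/24 + 21/16)*28 = -76*61/48*28 = -1159/12*28 = -8113/3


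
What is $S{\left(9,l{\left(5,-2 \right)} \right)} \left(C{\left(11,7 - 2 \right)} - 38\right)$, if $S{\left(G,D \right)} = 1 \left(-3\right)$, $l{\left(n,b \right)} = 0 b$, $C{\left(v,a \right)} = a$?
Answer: $99$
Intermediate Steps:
$l{\left(n,b \right)} = 0$
$S{\left(G,D \right)} = -3$
$S{\left(9,l{\left(5,-2 \right)} \right)} \left(C{\left(11,7 - 2 \right)} - 38\right) = - 3 \left(\left(7 - 2\right) - 38\right) = - 3 \left(5 - 38\right) = \left(-3\right) \left(-33\right) = 99$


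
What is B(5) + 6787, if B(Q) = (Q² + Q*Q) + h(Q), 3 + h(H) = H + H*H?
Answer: 6864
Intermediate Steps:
h(H) = -3 + H + H² (h(H) = -3 + (H + H*H) = -3 + (H + H²) = -3 + H + H²)
B(Q) = -3 + Q + 3*Q² (B(Q) = (Q² + Q*Q) + (-3 + Q + Q²) = (Q² + Q²) + (-3 + Q + Q²) = 2*Q² + (-3 + Q + Q²) = -3 + Q + 3*Q²)
B(5) + 6787 = (-3 + 5 + 3*5²) + 6787 = (-3 + 5 + 3*25) + 6787 = (-3 + 5 + 75) + 6787 = 77 + 6787 = 6864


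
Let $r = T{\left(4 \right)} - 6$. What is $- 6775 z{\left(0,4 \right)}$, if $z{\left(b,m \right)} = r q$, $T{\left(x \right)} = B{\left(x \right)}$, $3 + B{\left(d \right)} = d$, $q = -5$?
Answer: $-169375$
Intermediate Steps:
$B{\left(d \right)} = -3 + d$
$T{\left(x \right)} = -3 + x$
$r = -5$ ($r = \left(-3 + 4\right) - 6 = 1 - 6 = -5$)
$z{\left(b,m \right)} = 25$ ($z{\left(b,m \right)} = \left(-5\right) \left(-5\right) = 25$)
$- 6775 z{\left(0,4 \right)} = \left(-6775\right) 25 = -169375$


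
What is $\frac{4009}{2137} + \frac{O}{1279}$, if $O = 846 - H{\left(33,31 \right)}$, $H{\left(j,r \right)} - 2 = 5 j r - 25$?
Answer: $- \frac{3946191}{2733223} \approx -1.4438$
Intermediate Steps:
$H{\left(j,r \right)} = -23 + 5 j r$ ($H{\left(j,r \right)} = 2 + \left(5 j r - 25\right) = 2 + \left(-25 + 5 j r\right) = -23 + 5 j r$)
$O = -4246$ ($O = 846 - \left(-23 + 5 \cdot 33 \cdot 31\right) = 846 - \left(-23 + 5115\right) = 846 - 5092 = -4246$)
$\frac{4009}{2137} + \frac{O}{1279} = \frac{4009}{2137} - \frac{4246}{1279} = - \frac{3946191}{2733223}$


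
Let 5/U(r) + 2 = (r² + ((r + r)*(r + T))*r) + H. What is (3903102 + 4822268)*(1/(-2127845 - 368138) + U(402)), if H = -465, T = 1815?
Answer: -166072881483580/48348760683307 ≈ -3.4349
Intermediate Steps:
U(r) = 5/(-467 + r² + 2*r²*(1815 + r)) (U(r) = 5/(-2 + ((r² + ((r + r)*(r + 1815))*r) - 465)) = 5/(-2 + ((r² + ((2*r)*(1815 + r))*r) - 465)) = 5/(-2 + ((r² + (2*r*(1815 + r))*r) - 465)) = 5/(-2 + ((r² + 2*r²*(1815 + r)) - 465)) = 5/(-2 + (-465 + r² + 2*r²*(1815 + r))) = 5/(-467 + r² + 2*r²*(1815 + r)))
(3903102 + 4822268)*(1/(-2127845 - 368138) + U(402)) = (3903102 + 4822268)*(1/(-2127845 - 368138) + 5/(-467 + 2*402³ + 3631*402²)) = 8725370*(1/(-2495983) + 5/(-467 + 2*64964808 + 3631*161604)) = 8725370*(-1/2495983 + 5/(-467 + 129929616 + 586784124)) = 8725370*(-1/2495983 + 5/716713273) = 8725370*(-19033334/48348760683307) = -166072881483580/48348760683307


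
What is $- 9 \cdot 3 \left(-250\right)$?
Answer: $6750$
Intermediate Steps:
$- 9 \cdot 3 \left(-250\right) = \left(-9\right) \left(-750\right) = 6750$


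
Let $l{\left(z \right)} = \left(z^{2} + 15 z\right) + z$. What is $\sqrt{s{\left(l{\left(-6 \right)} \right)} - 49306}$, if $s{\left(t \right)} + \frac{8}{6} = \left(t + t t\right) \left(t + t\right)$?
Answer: $\frac{i \sqrt{4266966}}{3} \approx 688.55 i$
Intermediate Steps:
$l{\left(z \right)} = z^{2} + 16 z$
$s{\left(t \right)} = - \frac{4}{3} + 2 t \left(t + t^{2}\right)$ ($s{\left(t \right)} = - \frac{4}{3} + \left(t + t t\right) \left(t + t\right) = - \frac{4}{3} + \left(t + t^{2}\right) 2 t = - \frac{4}{3} + 2 t \left(t + t^{2}\right)$)
$\sqrt{s{\left(l{\left(-6 \right)} \right)} - 49306} = \sqrt{\left(- \frac{4}{3} + 2 \left(- 6 \left(16 - 6\right)\right)^{2} + 2 \left(- 6 \left(16 - 6\right)\right)^{3}\right) - 49306} = \sqrt{\left(- \frac{4}{3} + 2 \left(\left(-6\right) 10\right)^{2} + 2 \left(\left(-6\right) 10\right)^{3}\right) - 49306} = \sqrt{\left(- \frac{4}{3} + 2 \left(-60\right)^{2} + 2 \left(-60\right)^{3}\right) - 49306} = \sqrt{\left(- \frac{4}{3} + 2 \cdot 3600 + 2 \left(-216000\right)\right) - 49306} = \sqrt{\left(- \frac{4}{3} + 7200 - 432000\right) - 49306} = \sqrt{- \frac{1274404}{3} - 49306} = \sqrt{- \frac{1422322}{3}} = \frac{i \sqrt{4266966}}{3}$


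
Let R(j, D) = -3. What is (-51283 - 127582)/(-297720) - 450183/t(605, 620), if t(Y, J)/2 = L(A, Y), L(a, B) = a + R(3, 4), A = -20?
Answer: 13403671055/1369512 ≈ 9787.2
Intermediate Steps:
L(a, B) = -3 + a (L(a, B) = a - 3 = -3 + a)
t(Y, J) = -46 (t(Y, J) = 2*(-3 - 20) = 2*(-23) = -46)
(-51283 - 127582)/(-297720) - 450183/t(605, 620) = (-51283 - 127582)/(-297720) - 450183/(-46) = -178865*(-1/297720) - 450183*(-1/46) = 35773/59544 + 450183/46 = 13403671055/1369512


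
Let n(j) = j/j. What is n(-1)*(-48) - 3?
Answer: -51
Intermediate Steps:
n(j) = 1
n(-1)*(-48) - 3 = 1*(-48) - 3 = -48 - 3 = -51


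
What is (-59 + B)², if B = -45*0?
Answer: 3481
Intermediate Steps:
B = 0
(-59 + B)² = (-59 + 0)² = (-59)² = 3481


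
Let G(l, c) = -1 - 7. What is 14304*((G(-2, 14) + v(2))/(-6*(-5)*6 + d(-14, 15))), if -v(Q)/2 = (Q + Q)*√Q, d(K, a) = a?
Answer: -38144/65 - 38144*√2/65 ≈ -1416.7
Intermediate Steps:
v(Q) = -4*Q^(3/2) (v(Q) = -2*(Q + Q)*√Q = -2*2*Q*√Q = -4*Q^(3/2))
G(l, c) = -8
14304*((G(-2, 14) + v(2))/(-6*(-5)*6 + d(-14, 15))) = 14304*((-8 - 8*√2)/(-6*(-5)*6 + 15)) = 14304*((-8 - 8*√2)/(30*6 + 15)) = 14304*((-8 - 8*√2)/(180 + 15)) = 14304*((-8 - 8*√2)/195) = 14304*((-8 - 8*√2)*(1/195)) = 14304*(-8/195 - 8*√2/195) = -38144/65 - 38144*√2/65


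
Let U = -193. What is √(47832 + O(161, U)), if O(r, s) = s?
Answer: √47639 ≈ 218.26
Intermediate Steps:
√(47832 + O(161, U)) = √(47832 - 193) = √47639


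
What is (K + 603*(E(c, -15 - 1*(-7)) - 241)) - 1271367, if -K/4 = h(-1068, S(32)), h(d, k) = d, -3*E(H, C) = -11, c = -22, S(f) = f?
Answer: -1410207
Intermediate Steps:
E(H, C) = 11/3 (E(H, C) = -⅓*(-11) = 11/3)
K = 4272 (K = -4*(-1068) = 4272)
(K + 603*(E(c, -15 - 1*(-7)) - 241)) - 1271367 = (4272 + 603*(11/3 - 241)) - 1271367 = (4272 + 603*(-712/3)) - 1271367 = (4272 - 143112) - 1271367 = -138840 - 1271367 = -1410207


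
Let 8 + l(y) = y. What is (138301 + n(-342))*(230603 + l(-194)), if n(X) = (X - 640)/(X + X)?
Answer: 10897836662633/342 ≈ 3.1865e+10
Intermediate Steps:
l(y) = -8 + y
n(X) = (-640 + X)/(2*X) (n(X) = (-640 + X)/((2*X)) = (-640 + X)*(1/(2*X)) = (-640 + X)/(2*X))
(138301 + n(-342))*(230603 + l(-194)) = (138301 + (½)*(-640 - 342)/(-342))*(230603 + (-8 - 194)) = (138301 + (½)*(-1/342)*(-982))*(230603 - 202) = (138301 + 491/342)*230401 = (47299433/342)*230401 = 10897836662633/342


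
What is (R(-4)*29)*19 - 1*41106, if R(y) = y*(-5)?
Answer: -30086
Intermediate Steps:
R(y) = -5*y
(R(-4)*29)*19 - 1*41106 = (-5*(-4)*29)*19 - 1*41106 = (20*29)*19 - 41106 = 580*19 - 41106 = 11020 - 41106 = -30086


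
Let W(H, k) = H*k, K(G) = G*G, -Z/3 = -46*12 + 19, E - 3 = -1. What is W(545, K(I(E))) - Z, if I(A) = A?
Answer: 581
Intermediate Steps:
E = 2 (E = 3 - 1 = 2)
Z = 1599 (Z = -3*(-46*12 + 19) = -3*(-552 + 19) = -3*(-533) = 1599)
K(G) = G**2
W(545, K(I(E))) - Z = 545*2**2 - 1*1599 = 545*4 - 1599 = 2180 - 1599 = 581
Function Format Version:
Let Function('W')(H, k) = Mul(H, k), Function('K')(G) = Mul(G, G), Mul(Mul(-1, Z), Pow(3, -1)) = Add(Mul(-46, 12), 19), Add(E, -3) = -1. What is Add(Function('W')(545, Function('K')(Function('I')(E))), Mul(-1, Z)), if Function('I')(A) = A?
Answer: 581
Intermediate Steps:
E = 2 (E = Add(3, -1) = 2)
Z = 1599 (Z = Mul(-3, Add(Mul(-46, 12), 19)) = Mul(-3, Add(-552, 19)) = Mul(-3, -533) = 1599)
Function('K')(G) = Pow(G, 2)
Add(Function('W')(545, Function('K')(Function('I')(E))), Mul(-1, Z)) = Add(Mul(545, Pow(2, 2)), Mul(-1, 1599)) = Add(Mul(545, 4), -1599) = Add(2180, -1599) = 581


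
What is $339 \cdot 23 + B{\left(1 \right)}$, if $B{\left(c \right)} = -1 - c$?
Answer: $7795$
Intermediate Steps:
$339 \cdot 23 + B{\left(1 \right)} = 339 \cdot 23 - 2 = 7797 - 2 = 7795$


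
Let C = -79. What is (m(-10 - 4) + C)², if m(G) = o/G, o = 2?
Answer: 306916/49 ≈ 6263.6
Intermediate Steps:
m(G) = 2/G
(m(-10 - 4) + C)² = (2/(-10 - 4) - 79)² = (2/(-14) - 79)² = (2*(-1/14) - 79)² = (-⅐ - 79)² = (-554/7)² = 306916/49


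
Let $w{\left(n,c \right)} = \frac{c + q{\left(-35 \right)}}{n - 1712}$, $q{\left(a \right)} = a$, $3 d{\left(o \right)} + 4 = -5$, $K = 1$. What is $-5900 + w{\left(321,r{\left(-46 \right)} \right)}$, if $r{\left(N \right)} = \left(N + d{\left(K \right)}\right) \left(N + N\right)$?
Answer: $- \frac{8211373}{1391} \approx -5903.2$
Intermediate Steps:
$d{\left(o \right)} = -3$ ($d{\left(o \right)} = - \frac{4}{3} + \frac{1}{3} \left(-5\right) = - \frac{4}{3} - \frac{5}{3} = -3$)
$r{\left(N \right)} = 2 N \left(-3 + N\right)$ ($r{\left(N \right)} = \left(N - 3\right) \left(N + N\right) = \left(-3 + N\right) 2 N = 2 N \left(-3 + N\right)$)
$w{\left(n,c \right)} = \frac{-35 + c}{-1712 + n}$ ($w{\left(n,c \right)} = \frac{c - 35}{n - 1712} = \frac{-35 + c}{-1712 + n}$)
$-5900 + w{\left(321,r{\left(-46 \right)} \right)} = -5900 + \frac{-35 + 2 \left(-46\right) \left(-3 - 46\right)}{-1712 + 321} = -5900 + \frac{-35 + 2 \left(-46\right) \left(-49\right)}{-1391} = -5900 - \frac{-35 + 4508}{1391} = -5900 - \frac{4473}{1391} = - \frac{8211373}{1391}$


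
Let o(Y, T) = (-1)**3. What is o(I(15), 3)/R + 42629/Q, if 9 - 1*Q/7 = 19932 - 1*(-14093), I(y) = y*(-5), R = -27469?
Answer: -1170737889/6540698528 ≈ -0.17899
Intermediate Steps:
I(y) = -5*y
o(Y, T) = -1
Q = -238112 (Q = 63 - 7*(19932 - 1*(-14093)) = 63 - 7*(19932 + 14093) = 63 - 7*34025 = 63 - 238175 = -238112)
o(I(15), 3)/R + 42629/Q = -1/(-27469) + 42629/(-238112) = -1*(-1/27469) + 42629*(-1/238112) = 1/27469 - 42629/238112 = -1170737889/6540698528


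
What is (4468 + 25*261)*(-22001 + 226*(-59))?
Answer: -388437655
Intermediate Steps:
(4468 + 25*261)*(-22001 + 226*(-59)) = (4468 + 6525)*(-22001 - 13334) = 10993*(-35335) = -388437655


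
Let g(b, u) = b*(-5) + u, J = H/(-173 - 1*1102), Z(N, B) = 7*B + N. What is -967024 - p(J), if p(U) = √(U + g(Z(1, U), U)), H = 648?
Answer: -967024 - √85051/85 ≈ -9.6703e+5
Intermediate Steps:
Z(N, B) = N + 7*B
J = -216/425 (J = 648/(-173 - 1*1102) = 648/(-173 - 1102) = 648/(-1275) = 648*(-1/1275) = -216/425 ≈ -0.50823)
g(b, u) = u - 5*b (g(b, u) = -5*b + u = u - 5*b)
p(U) = √(-5 - 33*U) (p(U) = √(U + (U - 5*(1 + 7*U))) = √(U + (U + (-5 - 35*U))) = √(U + (-5 - 34*U)) = √(-5 - 33*U))
-967024 - p(J) = -967024 - √(-5 - 33*(-216/425)) = -967024 - √(-5 + 7128/425) = -967024 - √(5003/425) = -967024 - √85051/85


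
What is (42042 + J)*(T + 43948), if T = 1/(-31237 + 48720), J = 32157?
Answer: 57010273724115/17483 ≈ 3.2609e+9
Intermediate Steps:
T = 1/17483 ≈ 5.7198e-5
(42042 + J)*(T + 43948) = (42042 + 32157)*(1/17483 + 43948) = 74199*(768342885/17483) = 57010273724115/17483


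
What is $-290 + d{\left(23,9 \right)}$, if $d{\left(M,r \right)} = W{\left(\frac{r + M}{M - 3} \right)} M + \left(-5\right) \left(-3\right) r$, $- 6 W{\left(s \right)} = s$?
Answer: $- \frac{2417}{15} \approx -161.13$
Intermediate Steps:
$W{\left(s \right)} = - \frac{s}{6}$
$d{\left(M,r \right)} = 15 r - \frac{M \left(M + r\right)}{6 \left(-3 + M\right)}$ ($d{\left(M,r \right)} = - \frac{\left(r + M\right) \frac{1}{M - 3}}{6} M + \left(-5\right) \left(-3\right) r = - \frac{\left(M + r\right) \frac{1}{-3 + M}}{6} M + 15 r = - \frac{\frac{1}{-3 + M} \left(M + r\right)}{6} M + 15 r = - \frac{M + r}{6 \left(-3 + M\right)} M + 15 r = - \frac{M \left(M + r\right)}{6 \left(-3 + M\right)} + 15 r = 15 r - \frac{M \left(M + r\right)}{6 \left(-3 + M\right)}$)
$-290 + d{\left(23,9 \right)} = -290 + \frac{- 23^{2} - 2430 + 89 \cdot 23 \cdot 9}{6 \left(-3 + 23\right)} = -290 + \frac{\left(-1\right) 529 - 2430 + 18423}{6 \cdot 20} = -290 + \frac{1}{6} \cdot \frac{1}{20} \left(-529 - 2430 + 18423\right) = -290 + \frac{1}{6} \cdot \frac{1}{20} \cdot 15464 = -290 + \frac{1933}{15} = - \frac{2417}{15}$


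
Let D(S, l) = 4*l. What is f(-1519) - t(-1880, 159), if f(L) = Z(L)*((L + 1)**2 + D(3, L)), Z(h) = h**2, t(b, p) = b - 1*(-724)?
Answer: 5302887804684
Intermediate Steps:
t(b, p) = 724 + b (t(b, p) = b + 724 = 724 + b)
f(L) = L**2*((1 + L)**2 + 4*L) (f(L) = L**2*((L + 1)**2 + 4*L) = L**2*((1 + L)**2 + 4*L))
f(-1519) - t(-1880, 159) = (-1519)**2*((1 - 1519)**2 + 4*(-1519)) - (724 - 1880) = 2307361*((-1518)**2 - 6076) - 1*(-1156) = 2307361*(2304324 - 6076) + 1156 = 2307361*2298248 + 1156 = 5302887803528 + 1156 = 5302887804684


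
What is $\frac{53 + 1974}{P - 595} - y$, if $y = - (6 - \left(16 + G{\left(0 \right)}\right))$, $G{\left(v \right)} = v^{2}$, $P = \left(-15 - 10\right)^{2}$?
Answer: $\frac{1727}{30} \approx 57.567$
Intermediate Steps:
$P = 625$ ($P = \left(-25\right)^{2} = 625$)
$y = 10$ ($y = - (6 - 16) = \left(-1\right) \left(-10\right) = 10$)
$\frac{53 + 1974}{P - 595} - y = \frac{53 + 1974}{625 - 595} - 10 = \frac{2027}{30} - 10 = \frac{1727}{30}$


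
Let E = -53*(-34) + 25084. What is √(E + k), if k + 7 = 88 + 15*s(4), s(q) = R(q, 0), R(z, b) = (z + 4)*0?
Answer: √26967 ≈ 164.22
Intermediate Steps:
R(z, b) = 0 (R(z, b) = (4 + z)*0 = 0)
s(q) = 0
k = 81 (k = -7 + (88 + 15*0) = -7 + (88 + 0) = -7 + 88 = 81)
E = 26886 (E = 1802 + 25084 = 26886)
√(E + k) = √(26886 + 81) = √26967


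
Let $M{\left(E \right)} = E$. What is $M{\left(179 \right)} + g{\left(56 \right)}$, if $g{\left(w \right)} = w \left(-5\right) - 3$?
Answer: $-104$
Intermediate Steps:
$g{\left(w \right)} = -3 - 5 w$ ($g{\left(w \right)} = - 5 w - 3 = -3 - 5 w$)
$M{\left(179 \right)} + g{\left(56 \right)} = 179 - 283 = -104$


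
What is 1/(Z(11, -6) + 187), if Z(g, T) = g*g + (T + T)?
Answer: 1/296 ≈ 0.0033784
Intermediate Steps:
Z(g, T) = g**2 + 2*T
1/(Z(11, -6) + 187) = 1/((11**2 + 2*(-6)) + 187) = 1/((121 - 12) + 187) = 1/(109 + 187) = 1/296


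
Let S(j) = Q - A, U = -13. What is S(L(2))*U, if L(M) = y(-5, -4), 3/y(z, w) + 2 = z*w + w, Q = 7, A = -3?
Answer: -130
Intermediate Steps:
y(z, w) = 3/(-2 + w + w*z) (y(z, w) = 3/(-2 + (z*w + w)) = 3/(-2 + (w*z + w)) = 3/(-2 + (w + w*z)) = 3/(-2 + w + w*z))
L(M) = 3/14 (L(M) = 3/(-2 - 4 - 4*(-5)) = 3/(-2 - 4 + 20) = 3/14)
S(j) = 10 (S(j) = 7 - 1*(-3) = 7 + 3 = 10)
S(L(2))*U = 10*(-13) = -130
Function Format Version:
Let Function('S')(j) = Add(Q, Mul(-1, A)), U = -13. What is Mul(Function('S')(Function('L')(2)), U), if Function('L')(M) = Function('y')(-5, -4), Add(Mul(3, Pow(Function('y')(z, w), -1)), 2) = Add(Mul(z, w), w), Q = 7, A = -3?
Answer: -130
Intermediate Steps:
Function('y')(z, w) = Mul(3, Pow(Add(-2, w, Mul(w, z)), -1)) (Function('y')(z, w) = Mul(3, Pow(Add(-2, Add(Mul(z, w), w)), -1)) = Mul(3, Pow(Add(-2, Add(Mul(w, z), w)), -1)) = Mul(3, Pow(Add(-2, Add(w, Mul(w, z))), -1)) = Mul(3, Pow(Add(-2, w, Mul(w, z)), -1)))
Function('L')(M) = Rational(3, 14) (Function('L')(M) = Mul(3, Pow(Add(-2, -4, Mul(-4, -5)), -1)) = Mul(3, Pow(Add(-2, -4, 20), -1)) = Mul(3, Pow(14, -1)) = Mul(3, Rational(1, 14)) = Rational(3, 14))
Function('S')(j) = 10 (Function('S')(j) = Add(7, Mul(-1, -3)) = Add(7, 3) = 10)
Mul(Function('S')(Function('L')(2)), U) = Mul(10, -13) = -130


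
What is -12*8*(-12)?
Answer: 1152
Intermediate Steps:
-12*8*(-12) = -96*(-12) = 1152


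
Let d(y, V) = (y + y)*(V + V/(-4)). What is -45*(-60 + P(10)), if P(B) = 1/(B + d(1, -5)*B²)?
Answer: 399609/148 ≈ 2700.1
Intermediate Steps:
d(y, V) = 3*V*y/2 (d(y, V) = (2*y)*(V + V*(-¼)) = (2*y)*(V - V/4) = (2*y)*(3*V/4) = 3*V*y/2)
P(B) = 1/(B - 15*B²/2) (P(B) = 1/(B + ((3/2)*(-5)*1)*B²) = 1/(B - 15*B²/2))
-45*(-60 + P(10)) = -45*(-60 - 2/(10*(-2 + 15*10))) = -45*(-60 - 2*⅒/(-2 + 150)) = -45*(-60 - 2*⅒/148) = -45*(-60 - 2*⅒*1/148) = -45*(-60 - 1/740) = -45*(-44401/740) = 399609/148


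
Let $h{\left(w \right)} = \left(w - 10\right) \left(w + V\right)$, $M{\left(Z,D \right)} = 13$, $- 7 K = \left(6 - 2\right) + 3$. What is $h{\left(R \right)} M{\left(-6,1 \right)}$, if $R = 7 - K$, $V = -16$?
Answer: $208$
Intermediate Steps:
$K = -1$ ($K = - \frac{\left(6 - 2\right) + 3}{7} = - \frac{4 + 3}{7} = \left(- \frac{1}{7}\right) 7 = -1$)
$R = 8$ ($R = 7 - -1 = 7 + 1 = 8$)
$h{\left(w \right)} = \left(-16 + w\right) \left(-10 + w\right)$ ($h{\left(w \right)} = \left(w - 10\right) \left(w - 16\right) = \left(-10 + w\right) \left(-16 + w\right) = \left(-16 + w\right) \left(-10 + w\right)$)
$h{\left(R \right)} M{\left(-6,1 \right)} = \left(160 + 8^{2} - 208\right) 13 = \left(160 + 64 - 208\right) 13 = 16 \cdot 13 = 208$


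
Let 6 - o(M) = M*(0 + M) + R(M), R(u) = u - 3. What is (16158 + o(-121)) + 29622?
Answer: 31269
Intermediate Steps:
R(u) = -3 + u
o(M) = 9 - M - M² (o(M) = 6 - (M*(0 + M) + (-3 + M)) = 6 - (M*M + (-3 + M)) = 6 - (M² + (-3 + M)) = 6 - (-3 + M + M²) = 6 + (3 - M - M²) = 9 - M - M²)
(16158 + o(-121)) + 29622 = (16158 + (9 - 1*(-121) - 1*(-121)²)) + 29622 = (16158 + (9 + 121 - 1*14641)) + 29622 = (16158 + (9 + 121 - 14641)) + 29622 = (16158 - 14511) + 29622 = 1647 + 29622 = 31269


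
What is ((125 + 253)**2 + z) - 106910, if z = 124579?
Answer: 160553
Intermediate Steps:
((125 + 253)**2 + z) - 106910 = ((125 + 253)**2 + 124579) - 106910 = (378**2 + 124579) - 106910 = (142884 + 124579) - 106910 = 267463 - 106910 = 160553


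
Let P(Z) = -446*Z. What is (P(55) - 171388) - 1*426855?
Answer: -622773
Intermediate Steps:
(P(55) - 171388) - 1*426855 = (-446*55 - 171388) - 1*426855 = (-24530 - 171388) - 426855 = -195918 - 426855 = -622773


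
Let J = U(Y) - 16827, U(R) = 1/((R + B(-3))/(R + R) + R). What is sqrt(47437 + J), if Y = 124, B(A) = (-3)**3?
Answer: sqrt(29130344769162)/30849 ≈ 174.96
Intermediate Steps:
B(A) = -27
U(R) = 1/(R + (-27 + R)/(2*R)) (U(R) = 1/((R - 27)/(R + R) + R) = 1/((-27 + R)/((2*R)) + R) = 1/((-27 + R)*(1/(2*R)) + R) = 1/((-27 + R)/(2*R) + R) = 1/(R + (-27 + R)/(2*R)))
J = -519095875/30849 (J = 2*124/(-27 + 124 + 2*124**2) - 16827 = 2*124/(-27 + 124 + 2*15376) - 16827 = 2*124/(-27 + 124 + 30752) - 16827 = 2*124/30849 - 16827 = 2*124*(1/30849) - 16827 = 248/30849 - 16827 = -519095875/30849 ≈ -16827.)
sqrt(47437 + J) = sqrt(47437 - 519095875/30849) = sqrt(944288138/30849) = sqrt(29130344769162)/30849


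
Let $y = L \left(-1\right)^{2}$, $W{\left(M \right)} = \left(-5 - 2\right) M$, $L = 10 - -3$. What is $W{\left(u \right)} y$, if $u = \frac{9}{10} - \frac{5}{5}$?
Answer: $\frac{91}{10} \approx 9.1$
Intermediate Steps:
$u = - \frac{1}{10}$ ($u = 9 \cdot \frac{1}{10} - 1 = \frac{9}{10} - 1 = - \frac{1}{10} \approx -0.1$)
$L = 13$ ($L = 10 + 3 = 13$)
$W{\left(M \right)} = - 7 M$
$y = 13$ ($y = 13 \left(-1\right)^{2} = 13 \cdot 1 = 13$)
$W{\left(u \right)} y = \left(-7\right) \left(- \frac{1}{10}\right) 13 = \frac{7}{10} \cdot 13 = \frac{91}{10}$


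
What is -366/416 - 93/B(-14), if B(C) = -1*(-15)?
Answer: -7363/1040 ≈ -7.0798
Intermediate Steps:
B(C) = 15
-366/416 - 93/B(-14) = -366/416 - 93/15 = -366*1/416 - 93*1/15 = -183/208 - 31/5 = -7363/1040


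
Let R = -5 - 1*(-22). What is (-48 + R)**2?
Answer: 961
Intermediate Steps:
R = 17 (R = -5 + 22 = 17)
(-48 + R)**2 = (-48 + 17)**2 = (-31)**2 = 961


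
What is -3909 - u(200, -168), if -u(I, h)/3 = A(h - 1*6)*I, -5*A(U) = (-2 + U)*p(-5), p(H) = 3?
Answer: 59451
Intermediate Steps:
A(U) = 6/5 - 3*U/5 (A(U) = -(-2 + U)*3/5 = -(-6 + 3*U)/5 = 6/5 - 3*U/5)
u(I, h) = -3*I*(24/5 - 3*h/5) (u(I, h) = -3*(6/5 - 3*(h - 1*6)/5)*I = -3*(6/5 - 3*(h - 6)/5)*I = -3*(6/5 - 3*(-6 + h)/5)*I = -3*(6/5 + (18/5 - 3*h/5))*I = -3*(24/5 - 3*h/5)*I = -3*I*(24/5 - 3*h/5))
-3909 - u(200, -168) = -3909 - 9*200*(-8 - 168)/5 = -3909 - 9*200*(-176)/5 = -3909 - 1*(-63360) = -3909 + 63360 = 59451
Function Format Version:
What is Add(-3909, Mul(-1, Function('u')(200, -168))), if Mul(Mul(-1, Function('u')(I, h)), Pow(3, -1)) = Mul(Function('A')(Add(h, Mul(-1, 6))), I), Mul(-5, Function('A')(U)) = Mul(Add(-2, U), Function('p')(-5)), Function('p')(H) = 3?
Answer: 59451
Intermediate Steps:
Function('A')(U) = Add(Rational(6, 5), Mul(Rational(-3, 5), U)) (Function('A')(U) = Mul(Rational(-1, 5), Mul(Add(-2, U), 3)) = Mul(Rational(-1, 5), Add(-6, Mul(3, U))) = Add(Rational(6, 5), Mul(Rational(-3, 5), U)))
Function('u')(I, h) = Mul(-3, I, Add(Rational(24, 5), Mul(Rational(-3, 5), h))) (Function('u')(I, h) = Mul(-3, Mul(Add(Rational(6, 5), Mul(Rational(-3, 5), Add(h, Mul(-1, 6)))), I)) = Mul(-3, Mul(Add(Rational(6, 5), Mul(Rational(-3, 5), Add(h, -6))), I)) = Mul(-3, Mul(Add(Rational(6, 5), Mul(Rational(-3, 5), Add(-6, h))), I)) = Mul(-3, Mul(Add(Rational(6, 5), Add(Rational(18, 5), Mul(Rational(-3, 5), h))), I)) = Mul(-3, Mul(Add(Rational(24, 5), Mul(Rational(-3, 5), h)), I)) = Mul(-3, Mul(I, Add(Rational(24, 5), Mul(Rational(-3, 5), h)))) = Mul(-3, I, Add(Rational(24, 5), Mul(Rational(-3, 5), h))))
Add(-3909, Mul(-1, Function('u')(200, -168))) = Add(-3909, Mul(-1, Mul(Rational(9, 5), 200, Add(-8, -168)))) = Add(-3909, Mul(-1, Mul(Rational(9, 5), 200, -176))) = Add(-3909, Mul(-1, -63360)) = Add(-3909, 63360) = 59451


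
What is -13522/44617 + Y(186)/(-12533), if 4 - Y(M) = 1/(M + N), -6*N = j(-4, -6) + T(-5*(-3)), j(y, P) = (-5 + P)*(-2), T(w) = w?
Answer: -183051752124/603360465019 ≈ -0.30339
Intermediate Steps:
j(y, P) = 10 - 2*P
N = -37/6 (N = -((10 - 2*(-6)) - 5*(-3))/6 = -((10 + 12) + 15)/6 = -(22 + 15)/6 = -1/6*37 = -37/6 ≈ -6.1667)
Y(M) = 4 - 1/(-37/6 + M) (Y(M) = 4 - 1/(M - 37/6) = 4 - 1/(-37/6 + M))
-13522/44617 + Y(186)/(-12533) = -13522/44617 + (2*(-77 + 12*186)/(-37 + 6*186))/(-12533) = -13522*1/44617 + (2*(-77 + 2232)/(-37 + 1116))*(-1/12533) = -13522/44617 + (2*2155/1079)*(-1/12533) = -13522/44617 + (2*(1/1079)*2155)*(-1/12533) = -13522/44617 + (4310/1079)*(-1/12533) = -13522/44617 - 4310/13523107 = -183051752124/603360465019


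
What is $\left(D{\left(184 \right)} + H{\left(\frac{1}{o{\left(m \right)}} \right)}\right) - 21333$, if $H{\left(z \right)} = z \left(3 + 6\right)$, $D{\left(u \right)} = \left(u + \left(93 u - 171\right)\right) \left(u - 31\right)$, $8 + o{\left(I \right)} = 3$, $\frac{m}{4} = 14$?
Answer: $\frac{12993951}{5} \approx 2.5988 \cdot 10^{6}$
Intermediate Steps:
$m = 56$ ($m = 4 \cdot 14 = 56$)
$o{\left(I \right)} = -5$ ($o{\left(I \right)} = -8 + 3 = -5$)
$D{\left(u \right)} = \left(-171 + 94 u\right) \left(-31 + u\right)$ ($D{\left(u \right)} = \left(u + \left(-171 + 93 u\right)\right) \left(-31 + u\right) = \left(-171 + 94 u\right) \left(-31 + u\right)$)
$H{\left(z \right)} = 9 z$ ($H{\left(z \right)} = z 9 = 9 z$)
$\left(D{\left(184 \right)} + H{\left(\frac{1}{o{\left(m \right)}} \right)}\right) - 21333 = \left(\left(5301 - 567640 + 94 \cdot 184^{2}\right) + \frac{9}{-5}\right) - 21333 = \left(\left(5301 - 567640 + 94 \cdot 33856\right) + 9 \left(- \frac{1}{5}\right)\right) - 21333 = \left(\left(5301 - 567640 + 3182464\right) - \frac{9}{5}\right) - 21333 = \left(2620125 - \frac{9}{5}\right) - 21333 = \frac{13100616}{5} - 21333 = \frac{12993951}{5}$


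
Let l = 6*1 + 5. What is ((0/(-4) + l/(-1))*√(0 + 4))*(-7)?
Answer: 154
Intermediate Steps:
l = 11 (l = 6 + 5 = 11)
((0/(-4) + l/(-1))*√(0 + 4))*(-7) = ((0/(-4) + 11/(-1))*√(0 + 4))*(-7) = ((0*(-¼) + 11*(-1))*√4)*(-7) = ((0 - 11)*2)*(-7) = -11*2*(-7) = -22*(-7) = 154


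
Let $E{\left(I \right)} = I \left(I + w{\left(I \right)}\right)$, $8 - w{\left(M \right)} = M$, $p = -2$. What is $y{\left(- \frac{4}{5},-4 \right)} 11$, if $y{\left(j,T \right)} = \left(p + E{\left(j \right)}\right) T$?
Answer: $\frac{1848}{5} \approx 369.6$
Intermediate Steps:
$w{\left(M \right)} = 8 - M$
$E{\left(I \right)} = 8 I$ ($E{\left(I \right)} = I \left(I - \left(-8 + I\right)\right) = I 8 = 8 I$)
$y{\left(j,T \right)} = T \left(-2 + 8 j\right)$ ($y{\left(j,T \right)} = \left(-2 + 8 j\right) T = T \left(-2 + 8 j\right)$)
$y{\left(- \frac{4}{5},-4 \right)} 11 = 2 \left(-4\right) \left(-1 + 4 \left(- \frac{4}{5}\right)\right) 11 = 2 \left(-4\right) \left(-1 - \frac{16}{5}\right) 11 = 2 \left(-4\right) \left(- \frac{21}{5}\right) 11 = \frac{168}{5} \cdot 11 = \frac{1848}{5}$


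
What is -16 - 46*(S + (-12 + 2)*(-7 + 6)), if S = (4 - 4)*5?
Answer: -476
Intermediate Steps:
S = 0 (S = 0*5 = 0)
-16 - 46*(S + (-12 + 2)*(-7 + 6)) = -16 - 46*(0 + (-12 + 2)*(-7 + 6)) = -16 - 46*(0 - 10*(-1)) = -16 - 46*(0 + 10) = -16 - 46*10 = -16 - 460 = -476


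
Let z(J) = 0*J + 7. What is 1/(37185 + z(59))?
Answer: 1/37192 ≈ 2.6888e-5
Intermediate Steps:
z(J) = 7 (z(J) = 0 + 7 = 7)
1/(37185 + z(59)) = 1/(37185 + 7) = 1/37192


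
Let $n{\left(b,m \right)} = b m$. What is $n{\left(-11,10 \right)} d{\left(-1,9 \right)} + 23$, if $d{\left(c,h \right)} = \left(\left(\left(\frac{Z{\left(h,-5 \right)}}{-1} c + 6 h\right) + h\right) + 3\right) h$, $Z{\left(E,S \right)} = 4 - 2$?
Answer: $-67297$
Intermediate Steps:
$Z{\left(E,S \right)} = 2$
$d{\left(c,h \right)} = h \left(3 - 2 c + 7 h\right)$ ($d{\left(c,h \right)} = \left(\left(\left(\frac{2}{-1} c + 6 h\right) + h\right) + 3\right) h = \left(\left(\left(2 \left(-1\right) c + 6 h\right) + h\right) + 3\right) h = \left(\left(\left(- 2 c + 6 h\right) + h\right) + 3\right) h = \left(\left(- 2 c + 7 h\right) + 3\right) h = \left(3 - 2 c + 7 h\right) h = h \left(3 - 2 c + 7 h\right)$)
$n{\left(-11,10 \right)} d{\left(-1,9 \right)} + 23 = \left(-11\right) 10 \cdot 9 \left(3 - -2 + 7 \cdot 9\right) + 23 = - 110 \cdot 9 \left(3 + 2 + 63\right) + 23 = - 110 \cdot 9 \cdot 68 + 23 = \left(-110\right) 612 + 23 = -67320 + 23 = -67297$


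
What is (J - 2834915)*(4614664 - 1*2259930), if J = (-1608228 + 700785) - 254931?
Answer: -9412552316126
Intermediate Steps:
J = -1162374 (J = -907443 - 254931 = -1162374)
(J - 2834915)*(4614664 - 1*2259930) = (-1162374 - 2834915)*(4614664 - 1*2259930) = -3997289*(4614664 - 2259930) = -3997289*2354734 = -9412552316126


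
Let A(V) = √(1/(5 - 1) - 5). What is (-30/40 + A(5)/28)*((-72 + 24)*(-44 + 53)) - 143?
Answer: 181 - 54*I*√19/7 ≈ 181.0 - 33.626*I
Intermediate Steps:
A(V) = I*√19/2 (A(V) = √(1/4 - 5) = √(¼ - 5) = √(-19/4) = I*√19/2)
(-30/40 + A(5)/28)*((-72 + 24)*(-44 + 53)) - 143 = (-30/40 + (I*√19/2)/28)*((-72 + 24)*(-44 + 53)) - 143 = (-30*1/40 + (I*√19/2)*(1/28))*(-48*9) - 143 = (-¾ + I*√19/56)*(-432) - 143 = (324 - 54*I*√19/7) - 143 = 181 - 54*I*√19/7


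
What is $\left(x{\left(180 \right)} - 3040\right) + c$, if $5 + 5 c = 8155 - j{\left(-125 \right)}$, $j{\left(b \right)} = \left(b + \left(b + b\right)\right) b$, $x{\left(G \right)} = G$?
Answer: $-10605$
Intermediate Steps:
$j{\left(b \right)} = 3 b^{2}$ ($j{\left(b \right)} = \left(b + 2 b\right) b = 3 b b = 3 b^{2}$)
$c = -7745$ ($c = -1 + \frac{8155 - 3 \left(-125\right)^{2}}{5} = -1 + \frac{8155 - 3 \cdot 15625}{5} = -1 + \frac{8155 - 46875}{5} = -1 + \frac{1}{5} \left(-38720\right) = -1 - 7744 = -7745$)
$\left(x{\left(180 \right)} - 3040\right) + c = \left(180 - 3040\right) - 7745 = -2860 - 7745 = -10605$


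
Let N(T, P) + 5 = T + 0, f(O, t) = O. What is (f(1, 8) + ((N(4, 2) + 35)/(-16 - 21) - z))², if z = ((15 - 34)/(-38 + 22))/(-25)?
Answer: 3621409/219040000 ≈ 0.016533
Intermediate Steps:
N(T, P) = -5 + T (N(T, P) = -5 + (T + 0) = -5 + T)
z = -19/400 (z = -19/(-16)*(-1/25) = -19*(-1/16)*(-1/25) = (19/16)*(-1/25) = -19/400 ≈ -0.047500)
(f(1, 8) + ((N(4, 2) + 35)/(-16 - 21) - z))² = (1 + (((-5 + 4) + 35)/(-16 - 21) - 1*(-19/400)))² = (1 + ((-1 + 35)/(-37) + 19/400))² = (1 + (34*(-1/37) + 19/400))² = (1 + (-34/37 + 19/400))² = (1 - 12897/14800)² = (1903/14800)² = 3621409/219040000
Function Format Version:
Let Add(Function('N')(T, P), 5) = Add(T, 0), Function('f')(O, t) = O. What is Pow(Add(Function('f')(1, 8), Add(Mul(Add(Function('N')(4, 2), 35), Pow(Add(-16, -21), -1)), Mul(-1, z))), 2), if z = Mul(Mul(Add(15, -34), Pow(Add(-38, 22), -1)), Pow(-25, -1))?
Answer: Rational(3621409, 219040000) ≈ 0.016533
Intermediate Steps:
Function('N')(T, P) = Add(-5, T) (Function('N')(T, P) = Add(-5, Add(T, 0)) = Add(-5, T))
z = Rational(-19, 400) (z = Mul(Mul(-19, Pow(-16, -1)), Rational(-1, 25)) = Mul(Mul(-19, Rational(-1, 16)), Rational(-1, 25)) = Mul(Rational(19, 16), Rational(-1, 25)) = Rational(-19, 400) ≈ -0.047500)
Pow(Add(Function('f')(1, 8), Add(Mul(Add(Function('N')(4, 2), 35), Pow(Add(-16, -21), -1)), Mul(-1, z))), 2) = Pow(Add(1, Add(Mul(Add(Add(-5, 4), 35), Pow(Add(-16, -21), -1)), Mul(-1, Rational(-19, 400)))), 2) = Pow(Add(1, Add(Mul(Add(-1, 35), Pow(-37, -1)), Rational(19, 400))), 2) = Pow(Add(1, Add(Mul(34, Rational(-1, 37)), Rational(19, 400))), 2) = Pow(Add(1, Add(Rational(-34, 37), Rational(19, 400))), 2) = Pow(Add(1, Rational(-12897, 14800)), 2) = Pow(Rational(1903, 14800), 2) = Rational(3621409, 219040000)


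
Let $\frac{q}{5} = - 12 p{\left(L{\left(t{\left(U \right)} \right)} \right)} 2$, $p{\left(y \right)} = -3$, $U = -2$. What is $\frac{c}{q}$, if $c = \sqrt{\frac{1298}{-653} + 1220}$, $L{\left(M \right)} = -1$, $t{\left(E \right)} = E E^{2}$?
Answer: $\frac{\sqrt{519371386}}{235080} \approx 0.096945$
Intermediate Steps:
$t{\left(E \right)} = E^{3}$
$c = \frac{\sqrt{519371386}}{653}$ ($c = \sqrt{1298 \left(- \frac{1}{653}\right) + 1220} = \sqrt{- \frac{1298}{653} + 1220} = \sqrt{\frac{795362}{653}} = \frac{\sqrt{519371386}}{653} \approx 34.9$)
$q = 360$ ($q = 5 \left(-12\right) \left(-3\right) 2 = 5 \cdot 36 \cdot 2 = 5 \cdot 72 = 360$)
$\frac{c}{q} = \frac{\frac{1}{653} \sqrt{519371386}}{360} = \frac{\sqrt{519371386}}{653} \cdot \frac{1}{360} = \frac{\sqrt{519371386}}{235080}$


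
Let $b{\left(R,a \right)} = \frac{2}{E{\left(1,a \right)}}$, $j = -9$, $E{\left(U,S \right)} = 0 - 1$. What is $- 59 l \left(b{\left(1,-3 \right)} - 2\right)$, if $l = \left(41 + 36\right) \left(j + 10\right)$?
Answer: $18172$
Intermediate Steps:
$E{\left(U,S \right)} = -1$
$b{\left(R,a \right)} = -2$ ($b{\left(R,a \right)} = \frac{2}{-1} = 2 \left(-1\right) = -2$)
$l = 77$ ($l = \left(41 + 36\right) \left(-9 + 10\right) = 77 \cdot 1 = 77$)
$- 59 l \left(b{\left(1,-3 \right)} - 2\right) = \left(-59\right) 77 \left(-2 - 2\right) = - 4543 \left(-2 - 2\right) = \left(-4543\right) \left(-4\right) = 18172$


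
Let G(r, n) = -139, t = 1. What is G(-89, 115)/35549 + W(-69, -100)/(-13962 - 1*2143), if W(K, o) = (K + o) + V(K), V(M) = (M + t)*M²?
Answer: 11512686838/572516645 ≈ 20.109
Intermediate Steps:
V(M) = M²*(1 + M) (V(M) = (M + 1)*M² = (1 + M)*M² = M²*(1 + M))
W(K, o) = K + o + K²*(1 + K) (W(K, o) = (K + o) + K²*(1 + K) = K + o + K²*(1 + K))
G(-89, 115)/35549 + W(-69, -100)/(-13962 - 1*2143) = -139/35549 + (-69 - 100 + (-69)²*(1 - 69))/(-13962 - 1*2143) = -139*1/35549 + (-69 - 100 + 4761*(-68))/(-13962 - 2143) = -139/35549 + (-69 - 100 - 323748)/(-16105) = -139/35549 - 323917*(-1/16105) = -139/35549 + 323917/16105 = 11512686838/572516645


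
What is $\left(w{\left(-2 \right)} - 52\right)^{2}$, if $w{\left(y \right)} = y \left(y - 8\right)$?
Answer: $1024$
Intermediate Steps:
$w{\left(y \right)} = y \left(-8 + y\right)$
$\left(w{\left(-2 \right)} - 52\right)^{2} = \left(- 2 \left(-8 - 2\right) - 52\right)^{2} = \left(\left(-2\right) \left(-10\right) - 52\right)^{2} = \left(20 - 52\right)^{2} = \left(-32\right)^{2} = 1024$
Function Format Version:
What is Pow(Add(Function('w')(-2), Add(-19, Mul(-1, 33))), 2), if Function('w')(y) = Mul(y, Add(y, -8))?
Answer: 1024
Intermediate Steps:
Function('w')(y) = Mul(y, Add(-8, y))
Pow(Add(Function('w')(-2), Add(-19, Mul(-1, 33))), 2) = Pow(Add(Mul(-2, Add(-8, -2)), Add(-19, Mul(-1, 33))), 2) = Pow(Add(Mul(-2, -10), Add(-19, -33)), 2) = Pow(Add(20, -52), 2) = Pow(-32, 2) = 1024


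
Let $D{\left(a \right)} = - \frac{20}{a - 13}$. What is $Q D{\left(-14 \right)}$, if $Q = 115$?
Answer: $\frac{2300}{27} \approx 85.185$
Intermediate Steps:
$D{\left(a \right)} = - \frac{20}{-13 + a}$
$Q D{\left(-14 \right)} = 115 \left(- \frac{20}{-13 - 14}\right) = 115 \left(- \frac{20}{-27}\right) = 115 \left(\left(-20\right) \left(- \frac{1}{27}\right)\right) = 115 \cdot \frac{20}{27} = \frac{2300}{27}$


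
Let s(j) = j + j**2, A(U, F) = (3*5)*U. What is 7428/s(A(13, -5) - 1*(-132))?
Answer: 619/8938 ≈ 0.069255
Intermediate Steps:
A(U, F) = 15*U
7428/s(A(13, -5) - 1*(-132)) = 7428/(((15*13 - 1*(-132))*(1 + (15*13 - 1*(-132))))) = 7428/(((195 + 132)*(1 + (195 + 132)))) = 7428/((327*(1 + 327))) = 7428/((327*328)) = 7428/107256 = 7428*(1/107256) = 619/8938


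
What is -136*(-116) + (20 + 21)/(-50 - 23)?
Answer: 1151607/73 ≈ 15775.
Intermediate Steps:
-136*(-116) + (20 + 21)/(-50 - 23) = 15776 + 41/(-73) = 15776 + 41*(-1/73) = 15776 - 41/73 = 1151607/73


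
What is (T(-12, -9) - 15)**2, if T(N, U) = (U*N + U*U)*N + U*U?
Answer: 4848804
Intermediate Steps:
T(N, U) = U**2 + N*(U**2 + N*U) (T(N, U) = (N*U + U**2)*N + U**2 = (U**2 + N*U)*N + U**2 = N*(U**2 + N*U) + U**2 = U**2 + N*(U**2 + N*U))
(T(-12, -9) - 15)**2 = (-9*(-9 + (-12)**2 - 12*(-9)) - 15)**2 = (-9*(-9 + 144 + 108) - 15)**2 = (-9*243 - 15)**2 = (-2187 - 15)**2 = (-2202)**2 = 4848804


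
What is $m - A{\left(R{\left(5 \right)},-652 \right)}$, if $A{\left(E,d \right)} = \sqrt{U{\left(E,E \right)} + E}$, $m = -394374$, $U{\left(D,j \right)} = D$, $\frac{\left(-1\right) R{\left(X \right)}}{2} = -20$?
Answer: $-394374 - 4 \sqrt{5} \approx -3.9438 \cdot 10^{5}$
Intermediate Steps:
$R{\left(X \right)} = 40$ ($R{\left(X \right)} = \left(-2\right) \left(-20\right) = 40$)
$A{\left(E,d \right)} = \sqrt{2} \sqrt{E}$ ($A{\left(E,d \right)} = \sqrt{E + E} = \sqrt{2 E} = \sqrt{2} \sqrt{E}$)
$m - A{\left(R{\left(5 \right)},-652 \right)} = -394374 - \sqrt{2} \sqrt{40} = -394374 - \sqrt{2} \cdot 2 \sqrt{10} = -394374 - 4 \sqrt{5}$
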